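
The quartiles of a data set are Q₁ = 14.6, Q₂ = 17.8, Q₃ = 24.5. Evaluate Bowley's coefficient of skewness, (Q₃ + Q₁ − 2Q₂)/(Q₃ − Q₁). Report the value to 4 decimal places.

numerator: Q₃ + Q₁ − 2Q₂ = 24.5 + 14.6 − 2×17.8 = 3.5000
denominator: Q₃ − Q₁ = 24.5 − 14.6 = 9.9000
Bowley skewness = 3.5000 / 9.9000 ≈ 0.3535

0.3535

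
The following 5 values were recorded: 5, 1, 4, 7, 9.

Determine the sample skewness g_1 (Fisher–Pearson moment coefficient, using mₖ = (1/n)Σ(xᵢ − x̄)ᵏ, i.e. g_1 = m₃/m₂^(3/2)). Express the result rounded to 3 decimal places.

-0.151

x̄ = (5 + 1 + 4 + 7 + 9) / 5 = 5.2000
deviations (xᵢ − x̄): -0.2000, -4.2000, -1.2000, 1.8000, 3.8000
Σ(xᵢ − x̄)² = 36.8000 ⇒ m₂ = 36.8000/5 = 7.36000
Σ(xᵢ − x̄)³ = -15.1200 ⇒ m₃ = -15.1200/5 = -3.02400
m₂^(3/2) = 7.36000^(1.5) = 19.96718
g_1 = m₃ / m₂^(3/2) = -3.02400 / 19.96718 ≈ -0.151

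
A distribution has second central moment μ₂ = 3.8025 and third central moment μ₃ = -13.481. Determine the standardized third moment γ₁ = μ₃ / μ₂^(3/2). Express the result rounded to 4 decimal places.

σ = √μ₂ = √3.8025 = 1.95000
σ³ = μ₂^(3/2) = 7.41488
γ₁ = μ₃/σ³ = -13.481 / 7.41488 ≈ -1.8181

-1.8181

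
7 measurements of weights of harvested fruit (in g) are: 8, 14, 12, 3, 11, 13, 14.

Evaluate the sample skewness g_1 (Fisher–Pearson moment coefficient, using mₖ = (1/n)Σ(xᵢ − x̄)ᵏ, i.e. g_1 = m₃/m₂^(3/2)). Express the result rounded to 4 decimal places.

-1.1183

x̄ = (8 + 14 + 12 + 3 + 11 + 13 + 14) / 7 = 10.7143
deviations (xᵢ − x̄): -2.7143, 3.2857, 1.2857, -7.7143, 0.2857, 2.2857, 3.2857
Σ(xᵢ − x̄)² = 95.4286 ⇒ m₂ = 95.4286/7 = 13.63265
Σ(xᵢ − x̄)³ = -394.0408 ⇒ m₃ = -394.0408/7 = -56.29155
m₂^(3/2) = 13.63265^(1.5) = 50.33506
g_1 = m₃ / m₂^(3/2) = -56.29155 / 50.33506 ≈ -1.1183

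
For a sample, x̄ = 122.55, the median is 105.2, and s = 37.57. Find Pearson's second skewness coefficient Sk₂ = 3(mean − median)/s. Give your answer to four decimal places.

1.3854

Sk₂ = 3(122.55 − 105.2) / 37.57 = 3 × 17.3500 / 37.57
    = 52.0500 / 37.57 ≈ 1.3854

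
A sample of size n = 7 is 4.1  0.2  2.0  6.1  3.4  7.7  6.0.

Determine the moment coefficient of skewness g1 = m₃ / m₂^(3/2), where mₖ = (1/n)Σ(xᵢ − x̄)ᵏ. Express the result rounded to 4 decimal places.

-0.2183

x̄ = (4.1 + 0.2 + 2.0 + 6.1 + 3.4 + 7.7 + 6.0) / 7 = 4.2143
deviations (xᵢ − x̄): -0.1143, -4.0143, -2.2143, 1.8857, -0.8143, 3.4857, 1.7857
Σ(xᵢ − x̄)² = 40.5886 ⇒ m₂ = 40.5886/7 = 5.79837
Σ(xᵢ − x̄)³ = -21.3345 ⇒ m₃ = -21.3345/7 = -3.04779
m₂^(3/2) = 5.79837^(1.5) = 13.96235
g1 = m₃ / m₂^(3/2) = -3.04779 / 13.96235 ≈ -0.2183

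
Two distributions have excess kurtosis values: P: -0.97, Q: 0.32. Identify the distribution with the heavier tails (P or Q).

Q

Higher excess kurtosis ⇒ heavier tails relative to the normal distribution.
-0.97 vs 0.32: the larger is 0.32, so Q has heavier tails. (Q is leptokurtic — heavier-than-normal tails; the other is platykurtic.)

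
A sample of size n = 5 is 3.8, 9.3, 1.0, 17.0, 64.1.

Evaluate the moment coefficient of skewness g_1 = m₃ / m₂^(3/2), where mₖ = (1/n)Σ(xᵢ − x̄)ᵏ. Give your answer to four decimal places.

1.3026

x̄ = (3.8 + 9.3 + 1.0 + 17.0 + 64.1) / 5 = 19.0400
deviations (xᵢ − x̄): -15.2400, -9.7400, -18.0400, -2.0400, 45.0600
Σ(xᵢ − x̄)² = 2687.1320 ⇒ m₂ = 2687.1320/5 = 537.42640
Σ(xᵢ − x̄)³ = 81146.9138 ⇒ m₃ = 81146.9138/5 = 16229.38277
m₂^(3/2) = 537.42640^(1.5) = 12458.86542
g_1 = m₃ / m₂^(3/2) = 16229.38277 / 12458.86542 ≈ 1.3026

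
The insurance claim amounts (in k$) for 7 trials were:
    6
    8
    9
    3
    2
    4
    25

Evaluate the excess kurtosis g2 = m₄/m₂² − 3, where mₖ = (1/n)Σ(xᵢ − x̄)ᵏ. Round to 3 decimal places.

x̄ = 8.1429
Σ(xᵢ − x̄)² = 370.8571 ⇒ m₂ = 52.97959
Σ(xᵢ − x̄)⁴ = 83188.4198 ⇒ m₄ = 11884.05998
m₂² = 2806.83715
g2 = m₄/m₂² − 3 = 4.23397 − 3 ≈ 1.234

1.234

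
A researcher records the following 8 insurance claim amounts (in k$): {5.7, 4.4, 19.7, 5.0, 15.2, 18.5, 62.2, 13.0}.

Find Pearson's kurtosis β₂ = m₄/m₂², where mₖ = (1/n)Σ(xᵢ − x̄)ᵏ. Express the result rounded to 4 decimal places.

5.0319

x̄ = 17.9625
Σ(xᵢ − x̄)² = 2494.8588 ⇒ m₂ = 311.85734
Σ(xᵢ − x̄)⁴ = 3915030.3936 ⇒ m₄ = 489378.79920
m₂² = 97255.00285
β₂ = m₄/m₂² = 489378.79920 / 97255.00285 ≈ 5.0319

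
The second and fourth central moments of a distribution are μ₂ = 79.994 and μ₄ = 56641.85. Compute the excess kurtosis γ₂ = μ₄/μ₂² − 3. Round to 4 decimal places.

μ₂² = 79.994² = 6399.04004
μ₄/μ₂² = 56641.85 / 6399.04004 = 8.85162
γ₂ = 8.85162 − 3 ≈ 5.8516

5.8516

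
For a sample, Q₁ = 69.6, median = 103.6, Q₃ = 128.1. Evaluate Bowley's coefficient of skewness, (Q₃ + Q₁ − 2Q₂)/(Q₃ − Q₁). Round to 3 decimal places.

-0.162

numerator: Q₃ + Q₁ − 2Q₂ = 128.1 + 69.6 − 2×103.6 = -9.5000
denominator: Q₃ − Q₁ = 128.1 − 69.6 = 58.5000
Bowley skewness = -9.5000 / 58.5000 ≈ -0.162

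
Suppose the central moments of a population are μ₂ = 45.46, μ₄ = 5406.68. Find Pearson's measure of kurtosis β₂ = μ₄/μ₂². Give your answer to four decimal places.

μ₂² = 45.46² = 2066.61160
μ₄/μ₂² = 5406.68 / 2066.61160 = 2.61621
β₂ ≈ 2.6162

2.6162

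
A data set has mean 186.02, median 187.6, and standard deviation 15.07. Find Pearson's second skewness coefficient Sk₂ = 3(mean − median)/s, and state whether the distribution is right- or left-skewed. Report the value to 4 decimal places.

Sk₂ = 3(186.02 − 187.6) / 15.07 = 3 × -1.5800 / 15.07
    = -4.7400 / 15.07 ≈ -0.3145
Sk₂ < 0 ⇒ mean < median ⇒ left-skewed (negative skew).

-0.3145, left-skewed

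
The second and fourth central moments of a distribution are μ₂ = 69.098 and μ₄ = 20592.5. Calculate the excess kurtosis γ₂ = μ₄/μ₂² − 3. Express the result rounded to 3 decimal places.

μ₂² = 69.098² = 4774.53360
μ₄/μ₂² = 20592.5 / 4774.53360 = 4.31299
γ₂ = 4.31299 − 3 ≈ 1.313

1.313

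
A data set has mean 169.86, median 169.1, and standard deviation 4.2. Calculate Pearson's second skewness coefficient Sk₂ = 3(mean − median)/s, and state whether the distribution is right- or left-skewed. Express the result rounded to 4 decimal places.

0.5429, right-skewed

Sk₂ = 3(169.86 − 169.1) / 4.2 = 3 × 0.7600 / 4.2
    = 2.2800 / 4.2 ≈ 0.5429
Sk₂ > 0 ⇒ mean > median ⇒ right-skewed (positive skew).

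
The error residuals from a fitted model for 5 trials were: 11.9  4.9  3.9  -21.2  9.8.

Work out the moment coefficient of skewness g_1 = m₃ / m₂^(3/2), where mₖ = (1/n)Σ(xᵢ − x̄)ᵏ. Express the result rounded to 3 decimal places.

x̄ = (11.9 + 4.9 + 3.9 - 21.2 + 9.8) / 5 = 1.8600
deviations (xᵢ − x̄): 10.0400, 3.0400, 2.0400, -23.0600, 7.9400
Σ(xᵢ − x̄)² = 709.0120 ⇒ m₂ = 709.0120/5 = 141.80240
Σ(xᵢ − x̄)³ = -10713.2702 ⇒ m₃ = -10713.2702/5 = -2142.65405
m₂^(3/2) = 141.80240^(1.5) = 1688.59451
g_1 = m₃ / m₂^(3/2) = -2142.65405 / 1688.59451 ≈ -1.269

-1.269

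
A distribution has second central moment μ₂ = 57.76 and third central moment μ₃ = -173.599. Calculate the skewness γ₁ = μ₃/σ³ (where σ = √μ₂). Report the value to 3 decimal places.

σ = √μ₂ = √57.76 = 7.60000
σ³ = μ₂^(3/2) = 438.97600
γ₁ = μ₃/σ³ = -173.599 / 438.97600 ≈ -0.395

-0.395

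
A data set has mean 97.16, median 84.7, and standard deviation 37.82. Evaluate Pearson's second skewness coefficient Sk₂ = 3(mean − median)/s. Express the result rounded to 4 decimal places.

Sk₂ = 3(97.16 − 84.7) / 37.82 = 3 × 12.4600 / 37.82
    = 37.3800 / 37.82 ≈ 0.9884

0.9884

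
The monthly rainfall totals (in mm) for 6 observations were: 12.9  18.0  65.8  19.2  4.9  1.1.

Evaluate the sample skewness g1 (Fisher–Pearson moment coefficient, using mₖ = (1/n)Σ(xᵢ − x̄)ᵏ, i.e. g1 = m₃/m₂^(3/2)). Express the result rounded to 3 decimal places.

1.418

x̄ = (12.9 + 18.0 + 65.8 + 19.2 + 4.9 + 1.1) / 6 = 20.3167
deviations (xᵢ − x̄): -7.4167, -2.3167, 45.4833, -1.1167, -15.4167, -19.2167
Σ(xᵢ − x̄)² = 2737.3083 ⇒ m₂ = 2737.3083/6 = 456.21806
Σ(xᵢ − x̄)³ = 82910.6356 ⇒ m₃ = 82910.6356/6 = 13818.43926
m₂^(3/2) = 456.21806^(1.5) = 9744.48079
g1 = m₃ / m₂^(3/2) = 13818.43926 / 9744.48079 ≈ 1.418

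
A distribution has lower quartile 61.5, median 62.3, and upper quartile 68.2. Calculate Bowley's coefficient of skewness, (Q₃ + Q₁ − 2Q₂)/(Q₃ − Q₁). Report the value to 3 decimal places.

numerator: Q₃ + Q₁ − 2Q₂ = 68.2 + 61.5 − 2×62.3 = 5.1000
denominator: Q₃ − Q₁ = 68.2 − 61.5 = 6.7000
Bowley skewness = 5.1000 / 6.7000 ≈ 0.761

0.761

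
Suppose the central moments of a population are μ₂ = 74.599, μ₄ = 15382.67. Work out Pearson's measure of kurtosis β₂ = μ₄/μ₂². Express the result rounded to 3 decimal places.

2.764

μ₂² = 74.599² = 5565.01080
μ₄/μ₂² = 15382.67 / 5565.01080 = 2.76418
β₂ ≈ 2.764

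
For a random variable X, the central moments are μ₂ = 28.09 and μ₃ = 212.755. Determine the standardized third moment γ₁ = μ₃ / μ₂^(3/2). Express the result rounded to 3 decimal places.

1.429

σ = √μ₂ = √28.09 = 5.30000
σ³ = μ₂^(3/2) = 148.87700
γ₁ = μ₃/σ³ = 212.755 / 148.87700 ≈ 1.429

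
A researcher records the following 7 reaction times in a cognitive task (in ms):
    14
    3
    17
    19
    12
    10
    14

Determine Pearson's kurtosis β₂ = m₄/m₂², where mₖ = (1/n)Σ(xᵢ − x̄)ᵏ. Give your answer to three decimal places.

2.847

x̄ = 12.7143
Σ(xᵢ − x̄)² = 163.4286 ⇒ m₂ = 23.34694
Σ(xᵢ − x̄)⁴ = 10863.6152 ⇒ m₄ = 1551.94502
m₂² = 545.07955
β₂ = m₄/m₂² = 1551.94502 / 545.07955 ≈ 2.847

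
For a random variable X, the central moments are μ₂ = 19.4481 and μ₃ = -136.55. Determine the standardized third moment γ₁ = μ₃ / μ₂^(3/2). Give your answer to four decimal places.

-1.5921

σ = √μ₂ = √19.4481 = 4.41000
σ³ = μ₂^(3/2) = 85.76612
γ₁ = μ₃/σ³ = -136.55 / 85.76612 ≈ -1.5921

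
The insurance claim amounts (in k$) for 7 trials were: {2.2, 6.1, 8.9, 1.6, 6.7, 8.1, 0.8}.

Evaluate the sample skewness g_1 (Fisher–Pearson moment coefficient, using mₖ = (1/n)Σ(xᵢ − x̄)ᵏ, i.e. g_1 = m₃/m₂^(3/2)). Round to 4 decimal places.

-0.1139

x̄ = (2.2 + 6.1 + 8.9 + 1.6 + 6.7 + 8.1 + 0.8) / 7 = 4.9143
deviations (xᵢ − x̄): -2.7143, 1.1857, 3.9857, -3.3143, 1.7857, 3.1857, -4.1143
Σ(xᵢ − x̄)² = 65.9086 ⇒ m₂ = 65.9086/7 = 9.41551
Σ(xᵢ − x̄)³ = -23.0377 ⇒ m₃ = -23.0377/7 = -3.29110
m₂^(3/2) = 9.41551^(1.5) = 28.89121
g_1 = m₃ / m₂^(3/2) = -3.29110 / 28.89121 ≈ -0.1139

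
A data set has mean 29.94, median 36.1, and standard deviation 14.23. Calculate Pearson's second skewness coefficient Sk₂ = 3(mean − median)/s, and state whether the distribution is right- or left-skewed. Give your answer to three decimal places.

-1.299, left-skewed

Sk₂ = 3(29.94 − 36.1) / 14.23 = 3 × -6.1600 / 14.23
    = -18.4800 / 14.23 ≈ -1.299
Sk₂ < 0 ⇒ mean < median ⇒ left-skewed (negative skew).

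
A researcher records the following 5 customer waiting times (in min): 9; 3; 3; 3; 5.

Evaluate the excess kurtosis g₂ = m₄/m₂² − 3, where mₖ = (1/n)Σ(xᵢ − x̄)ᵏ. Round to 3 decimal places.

x̄ = 4.6000
Σ(xᵢ − x̄)² = 27.2000 ⇒ m₂ = 5.44000
Σ(xᵢ − x̄)⁴ = 394.4960 ⇒ m₄ = 78.89920
m₂² = 29.59360
g₂ = m₄/m₂² − 3 = 2.66609 − 3 ≈ -0.334

-0.334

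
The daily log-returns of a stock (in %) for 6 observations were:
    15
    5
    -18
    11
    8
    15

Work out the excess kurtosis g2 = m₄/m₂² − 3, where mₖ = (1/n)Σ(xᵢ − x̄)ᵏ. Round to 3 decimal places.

0.515

x̄ = 6.0000
Σ(xᵢ − x̄)² = 768.0000 ⇒ m₂ = 128.00000
Σ(xᵢ − x̄)⁴ = 345540.0000 ⇒ m₄ = 57590.00000
m₂² = 16384.00000
g2 = m₄/m₂² − 3 = 3.51501 − 3 ≈ 0.515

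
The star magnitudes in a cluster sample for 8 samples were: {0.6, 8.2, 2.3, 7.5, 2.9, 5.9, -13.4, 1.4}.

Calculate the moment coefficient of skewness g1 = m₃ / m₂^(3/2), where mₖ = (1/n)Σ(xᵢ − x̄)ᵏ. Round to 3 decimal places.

-1.510

x̄ = (0.6 + 8.2 + 2.3 + 7.5 + 2.9 + 5.9 - 13.4 + 1.4) / 8 = 1.9250
deviations (xᵢ − x̄): -1.3250, 6.2750, 0.3750, 5.5750, 0.9750, 3.9750, -15.3250, -0.5250
Σ(xᵢ − x̄)² = 324.2350 ⇒ m₂ = 324.2350/8 = 40.52937
Σ(xᵢ − x̄)³ = -3117.4897 ⇒ m₃ = -3117.4897/8 = -389.68622
m₂^(3/2) = 40.52937^(1.5) = 258.02088
g1 = m₃ / m₂^(3/2) = -389.68622 / 258.02088 ≈ -1.510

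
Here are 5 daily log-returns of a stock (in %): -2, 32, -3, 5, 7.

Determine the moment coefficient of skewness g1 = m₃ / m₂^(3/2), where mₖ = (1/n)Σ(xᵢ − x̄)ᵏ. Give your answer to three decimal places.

1.166

x̄ = (-2 + 32 - 3 + 5 + 7) / 5 = 7.8000
deviations (xᵢ − x̄): -9.8000, 24.2000, -10.8000, -2.8000, -0.8000
Σ(xᵢ − x̄)² = 806.8000 ⇒ m₂ = 806.8000/5 = 161.36000
Σ(xᵢ − x̄)³ = 11949.1200 ⇒ m₃ = 11949.1200/5 = 2389.82400
m₂^(3/2) = 161.36000^(1.5) = 2049.71664
g1 = m₃ / m₂^(3/2) = 2389.82400 / 2049.71664 ≈ 1.166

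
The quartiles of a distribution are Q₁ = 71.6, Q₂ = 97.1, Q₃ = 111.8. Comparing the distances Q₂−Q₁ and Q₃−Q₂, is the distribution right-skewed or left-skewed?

Q₂ − Q₁ = 25.5;  Q₃ − Q₂ = 14.7
Q₂ − Q₁ > Q₃ − Q₂ ⇒ the lower half is more spread out ⇒ left-skewed.

left-skewed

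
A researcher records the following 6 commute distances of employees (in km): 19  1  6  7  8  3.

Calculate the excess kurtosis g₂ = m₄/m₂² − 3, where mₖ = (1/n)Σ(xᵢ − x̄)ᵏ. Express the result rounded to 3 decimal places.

x̄ = 7.3333
Σ(xᵢ − x̄)² = 197.3333 ⇒ m₂ = 32.88889
Σ(xᵢ − x̄)⁴ = 20491.1111 ⇒ m₄ = 3415.18519
m₂² = 1081.67901
g₂ = m₄/m₂² − 3 = 3.15730 − 3 ≈ 0.157

0.157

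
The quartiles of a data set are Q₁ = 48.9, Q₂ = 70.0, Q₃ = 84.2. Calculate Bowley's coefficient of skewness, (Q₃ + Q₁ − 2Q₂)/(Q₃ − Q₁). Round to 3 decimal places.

-0.195

numerator: Q₃ + Q₁ − 2Q₂ = 84.2 + 48.9 − 2×70.0 = -6.9000
denominator: Q₃ − Q₁ = 84.2 − 48.9 = 35.3000
Bowley skewness = -6.9000 / 35.3000 ≈ -0.195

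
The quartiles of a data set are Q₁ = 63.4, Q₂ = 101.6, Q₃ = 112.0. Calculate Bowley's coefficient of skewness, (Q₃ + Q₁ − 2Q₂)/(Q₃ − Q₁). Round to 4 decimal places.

-0.5720

numerator: Q₃ + Q₁ − 2Q₂ = 112.0 + 63.4 − 2×101.6 = -27.8000
denominator: Q₃ − Q₁ = 112.0 − 63.4 = 48.6000
Bowley skewness = -27.8000 / 48.6000 ≈ -0.5720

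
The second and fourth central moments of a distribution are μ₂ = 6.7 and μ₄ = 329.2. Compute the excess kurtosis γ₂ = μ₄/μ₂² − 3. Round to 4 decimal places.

μ₂² = 6.7² = 44.89000
μ₄/μ₂² = 329.2 / 44.89000 = 7.33348
γ₂ = 7.33348 − 3 ≈ 4.3335

4.3335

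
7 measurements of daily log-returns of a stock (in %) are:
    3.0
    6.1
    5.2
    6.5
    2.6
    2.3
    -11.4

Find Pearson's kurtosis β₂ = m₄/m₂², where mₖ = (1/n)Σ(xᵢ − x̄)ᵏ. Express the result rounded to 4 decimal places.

4.4888

x̄ = 2.0429
Σ(xᵢ − x̄)² = 228.2971 ⇒ m₂ = 32.61388
Σ(xᵢ − x̄)⁴ = 33422.1516 ⇒ m₄ = 4774.59308
m₂² = 1063.66501
β₂ = m₄/m₂² = 4774.59308 / 1063.66501 ≈ 4.4888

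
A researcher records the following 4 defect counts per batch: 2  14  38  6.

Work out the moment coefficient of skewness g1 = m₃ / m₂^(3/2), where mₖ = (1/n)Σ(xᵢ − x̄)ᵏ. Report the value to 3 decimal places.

0.848

x̄ = (2 + 14 + 38 + 6) / 4 = 15.0000
deviations (xᵢ − x̄): -13.0000, -1.0000, 23.0000, -9.0000
Σ(xᵢ − x̄)² = 780.0000 ⇒ m₂ = 780.0000/4 = 195.00000
Σ(xᵢ − x̄)³ = 9240.0000 ⇒ m₃ = 9240.0000/4 = 2310.00000
m₂^(3/2) = 195.00000^(1.5) = 2723.02681
g1 = m₃ / m₂^(3/2) = 2310.00000 / 2723.02681 ≈ 0.848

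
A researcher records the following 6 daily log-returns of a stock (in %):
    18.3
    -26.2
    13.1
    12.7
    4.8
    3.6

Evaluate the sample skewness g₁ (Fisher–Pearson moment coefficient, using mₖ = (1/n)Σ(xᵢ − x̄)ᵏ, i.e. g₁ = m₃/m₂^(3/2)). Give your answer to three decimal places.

x̄ = (18.3 - 26.2 + 13.1 + 12.7 + 4.8 + 3.6) / 6 = 4.3833
deviations (xᵢ − x̄): 13.9167, -30.5833, 8.7167, 8.3167, 0.4167, -0.7833
Σ(xᵢ − x̄)² = 1274.9483 ⇒ m₂ = 1274.9483/6 = 212.49139
Σ(xᵢ − x̄)³ = -24673.4076 ⇒ m₃ = -24673.4076/6 = -4112.23459
m₂^(3/2) = 212.49139^(1.5) = 3097.50490
g₁ = m₃ / m₂^(3/2) = -4112.23459 / 3097.50490 ≈ -1.328

-1.328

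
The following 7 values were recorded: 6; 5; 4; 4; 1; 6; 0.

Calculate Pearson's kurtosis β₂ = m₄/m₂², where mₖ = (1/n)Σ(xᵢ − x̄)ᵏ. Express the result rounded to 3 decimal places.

1.891

x̄ = 3.7143
Σ(xᵢ − x̄)² = 33.4286 ⇒ m₂ = 4.77551
Σ(xᵢ − x̄)⁴ = 301.9417 ⇒ m₄ = 43.13453
m₂² = 22.80550
β₂ = m₄/m₂² = 43.13453 / 22.80550 ≈ 1.891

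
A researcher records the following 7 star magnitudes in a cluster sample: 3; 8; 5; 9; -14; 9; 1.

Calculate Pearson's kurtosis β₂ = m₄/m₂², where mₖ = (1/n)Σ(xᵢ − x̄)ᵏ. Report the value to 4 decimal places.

3.9127

x̄ = 3.0000
Σ(xᵢ − x̄)² = 394.0000 ⇒ m₂ = 56.28571
Σ(xᵢ − x̄)⁴ = 86770.0000 ⇒ m₄ = 12395.71429
m₂² = 3168.08163
β₂ = m₄/m₂² = 12395.71429 / 3168.08163 ≈ 3.9127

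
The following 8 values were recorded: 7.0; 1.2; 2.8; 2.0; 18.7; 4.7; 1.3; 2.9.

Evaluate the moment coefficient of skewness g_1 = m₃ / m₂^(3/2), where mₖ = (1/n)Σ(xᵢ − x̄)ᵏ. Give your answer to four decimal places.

x̄ = (7.0 + 1.2 + 2.8 + 2.0 + 18.7 + 4.7 + 1.3 + 2.9) / 8 = 5.0750
deviations (xᵢ − x̄): 1.9250, -3.8750, -2.2750, -3.0750, 13.6250, -0.3750, -3.7750, -2.1750
Σ(xᵢ − x̄)² = 238.1150 ⇒ m₂ = 238.1150/8 = 29.76438
Σ(xᵢ − x̄)³ = 2373.3128 ⇒ m₃ = 2373.3128/8 = 296.66409
m₂^(3/2) = 29.76438^(1.5) = 162.38472
g_1 = m₃ / m₂^(3/2) = 296.66409 / 162.38472 ≈ 1.8269

1.8269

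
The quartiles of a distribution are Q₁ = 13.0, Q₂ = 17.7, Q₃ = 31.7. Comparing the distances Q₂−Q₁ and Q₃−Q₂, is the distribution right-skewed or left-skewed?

right-skewed

Q₂ − Q₁ = 4.7;  Q₃ − Q₂ = 14.0
Q₃ − Q₂ > Q₂ − Q₁ ⇒ the upper half is more spread out ⇒ right-skewed.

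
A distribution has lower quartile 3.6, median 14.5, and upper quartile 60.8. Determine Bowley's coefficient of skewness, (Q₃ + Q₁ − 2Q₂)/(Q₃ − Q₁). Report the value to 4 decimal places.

numerator: Q₃ + Q₁ − 2Q₂ = 60.8 + 3.6 − 2×14.5 = 35.4000
denominator: Q₃ − Q₁ = 60.8 − 3.6 = 57.2000
Bowley skewness = 35.4000 / 57.2000 ≈ 0.6189

0.6189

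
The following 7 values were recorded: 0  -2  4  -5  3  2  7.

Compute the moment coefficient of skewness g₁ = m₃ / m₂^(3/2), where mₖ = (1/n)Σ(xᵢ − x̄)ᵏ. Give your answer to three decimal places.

x̄ = (0 - 2 + 4 - 5 + 3 + 2 + 7) / 7 = 1.2857
deviations (xᵢ − x̄): -1.2857, -3.2857, 2.7143, -6.2857, 1.7143, 0.7143, 5.7143
Σ(xᵢ − x̄)² = 95.4286 ⇒ m₂ = 95.4286/7 = 13.63265
Σ(xᵢ − x̄)³ = -73.9592 ⇒ m₃ = -73.9592/7 = -10.56560
m₂^(3/2) = 13.63265^(1.5) = 50.33506
g₁ = m₃ / m₂^(3/2) = -10.56560 / 50.33506 ≈ -0.210

-0.210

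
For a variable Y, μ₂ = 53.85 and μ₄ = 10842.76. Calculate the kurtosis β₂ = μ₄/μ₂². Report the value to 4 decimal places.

μ₂² = 53.85² = 2899.82250
μ₄/μ₂² = 10842.76 / 2899.82250 = 3.73911
β₂ ≈ 3.7391

3.7391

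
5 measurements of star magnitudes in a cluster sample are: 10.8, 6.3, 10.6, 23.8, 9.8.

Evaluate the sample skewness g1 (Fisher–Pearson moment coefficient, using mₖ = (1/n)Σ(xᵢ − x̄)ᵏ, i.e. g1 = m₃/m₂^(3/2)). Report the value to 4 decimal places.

1.2097

x̄ = (10.8 + 6.3 + 10.6 + 23.8 + 9.8) / 5 = 12.2600
deviations (xᵢ − x̄): -1.4600, -5.9600, -1.6600, 11.5400, -2.4600
Σ(xᵢ − x̄)² = 179.6320 ⇒ m₂ = 179.6320/5 = 35.92640
Σ(xᵢ − x̄)³ = 1302.5182 ⇒ m₃ = 1302.5182/5 = 260.50363
m₂^(3/2) = 35.92640^(1.5) = 215.33794
g1 = m₃ / m₂^(3/2) = 260.50363 / 215.33794 ≈ 1.2097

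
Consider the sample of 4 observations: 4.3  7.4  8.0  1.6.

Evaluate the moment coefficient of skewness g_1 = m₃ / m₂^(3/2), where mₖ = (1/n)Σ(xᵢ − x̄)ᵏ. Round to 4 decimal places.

-0.3643

x̄ = (4.3 + 7.4 + 8.0 + 1.6) / 4 = 5.3250
deviations (xᵢ − x̄): -1.0250, 2.0750, 2.6750, -3.7250
Σ(xᵢ − x̄)² = 26.3875 ⇒ m₂ = 26.3875/4 = 6.59688
Σ(xᵢ − x̄)³ = -24.6881 ⇒ m₃ = -24.6881/4 = -6.17203
m₂^(3/2) = 6.59688^(1.5) = 16.94367
g_1 = m₃ / m₂^(3/2) = -6.17203 / 16.94367 ≈ -0.3643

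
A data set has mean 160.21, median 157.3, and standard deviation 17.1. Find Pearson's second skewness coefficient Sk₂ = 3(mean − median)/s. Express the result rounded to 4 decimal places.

Sk₂ = 3(160.21 − 157.3) / 17.1 = 3 × 2.9100 / 17.1
    = 8.7300 / 17.1 ≈ 0.5105

0.5105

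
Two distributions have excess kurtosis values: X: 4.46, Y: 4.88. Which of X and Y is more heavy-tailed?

Y

Higher excess kurtosis ⇒ heavier tails relative to the normal distribution.
4.46 vs 4.88: the larger is 4.88, so Y has heavier tails.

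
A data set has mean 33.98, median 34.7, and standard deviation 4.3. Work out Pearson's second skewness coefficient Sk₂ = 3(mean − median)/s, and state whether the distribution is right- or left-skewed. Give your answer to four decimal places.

Sk₂ = 3(33.98 − 34.7) / 4.3 = 3 × -0.7200 / 4.3
    = -2.1600 / 4.3 ≈ -0.5023
Sk₂ < 0 ⇒ mean < median ⇒ left-skewed (negative skew).

-0.5023, left-skewed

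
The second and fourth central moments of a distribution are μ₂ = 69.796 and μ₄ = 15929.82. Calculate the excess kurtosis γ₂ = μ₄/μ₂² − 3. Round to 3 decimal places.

μ₂² = 69.796² = 4871.48162
μ₄/μ₂² = 15929.82 / 4871.48162 = 3.27002
γ₂ = 3.27002 − 3 ≈ 0.270

0.270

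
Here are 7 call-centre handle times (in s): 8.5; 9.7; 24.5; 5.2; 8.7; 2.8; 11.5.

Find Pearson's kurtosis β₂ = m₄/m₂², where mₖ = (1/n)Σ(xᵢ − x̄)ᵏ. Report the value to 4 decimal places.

3.8070

x̄ = 10.1286
Σ(xᵢ − x̄)² = 291.2943 ⇒ m₂ = 41.61347
Σ(xᵢ − x̄)⁴ = 46147.2878 ⇒ m₄ = 6592.46968
m₂² = 1731.68083
β₂ = m₄/m₂² = 6592.46968 / 1731.68083 ≈ 3.8070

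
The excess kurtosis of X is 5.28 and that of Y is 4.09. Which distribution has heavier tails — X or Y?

X

Higher excess kurtosis ⇒ heavier tails relative to the normal distribution.
5.28 vs 4.09: the larger is 5.28, so X has heavier tails.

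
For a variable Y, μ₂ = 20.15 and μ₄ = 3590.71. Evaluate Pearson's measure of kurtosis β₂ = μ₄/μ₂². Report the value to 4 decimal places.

8.8436

μ₂² = 20.15² = 406.02250
μ₄/μ₂² = 3590.71 / 406.02250 = 8.84362
β₂ ≈ 8.8436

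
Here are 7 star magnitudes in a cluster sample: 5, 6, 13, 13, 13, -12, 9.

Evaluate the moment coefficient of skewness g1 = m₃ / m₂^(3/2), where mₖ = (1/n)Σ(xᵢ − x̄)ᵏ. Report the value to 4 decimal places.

-1.4717

x̄ = (5 + 6 + 13 + 13 + 13 - 12 + 9) / 7 = 6.7143
deviations (xᵢ − x̄): -1.7143, -0.7143, 6.2857, 6.2857, 6.2857, -18.7143, 2.2857
Σ(xᵢ − x̄)² = 477.4286 ⇒ m₂ = 477.4286/7 = 68.20408
Σ(xᵢ − x̄)³ = -5802.6122 ⇒ m₃ = -5802.6122/7 = -828.94461
m₂^(3/2) = 68.20408^(1.5) = 563.26861
g1 = m₃ / m₂^(3/2) = -828.94461 / 563.26861 ≈ -1.4717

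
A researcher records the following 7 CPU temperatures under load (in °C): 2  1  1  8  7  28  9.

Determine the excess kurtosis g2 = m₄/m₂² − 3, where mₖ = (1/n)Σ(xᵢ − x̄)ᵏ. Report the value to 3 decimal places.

1.047

x̄ = 8.0000
Σ(xᵢ − x̄)² = 536.0000 ⇒ m₂ = 76.57143
Σ(xᵢ − x̄)⁴ = 166100.0000 ⇒ m₄ = 23728.57143
m₂² = 5863.18367
g2 = m₄/m₂² − 3 = 4.04705 − 3 ≈ 1.047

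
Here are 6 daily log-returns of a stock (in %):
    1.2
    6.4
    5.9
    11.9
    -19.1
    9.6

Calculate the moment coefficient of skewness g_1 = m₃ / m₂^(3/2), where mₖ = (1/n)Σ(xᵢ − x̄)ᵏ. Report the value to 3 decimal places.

-1.394

x̄ = (1.2 + 6.4 + 5.9 + 11.9 - 19.1 + 9.6) / 6 = 2.6500
deviations (xᵢ − x̄): -1.4500, 3.7500, 3.2500, 9.2500, -21.7500, 6.9500
Σ(xᵢ − x̄)² = 633.6550 ⇒ m₂ = 633.6550/6 = 105.60917
Σ(xᵢ − x̄)³ = -9077.9400 ⇒ m₃ = -9077.9400/6 = -1512.99000
m₂^(3/2) = 105.60917^(1.5) = 1085.30655
g_1 = m₃ / m₂^(3/2) = -1512.99000 / 1085.30655 ≈ -1.394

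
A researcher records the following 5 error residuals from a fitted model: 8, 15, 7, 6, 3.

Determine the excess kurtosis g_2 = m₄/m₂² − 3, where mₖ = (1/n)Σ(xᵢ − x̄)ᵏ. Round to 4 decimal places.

-0.3998

x̄ = 7.8000
Σ(xᵢ − x̄)² = 78.8000 ⇒ m₂ = 15.76000
Σ(xᵢ − x̄)⁴ = 3229.1360 ⇒ m₄ = 645.82720
m₂² = 248.37760
g_2 = m₄/m₂² − 3 = 2.60018 − 3 ≈ -0.3998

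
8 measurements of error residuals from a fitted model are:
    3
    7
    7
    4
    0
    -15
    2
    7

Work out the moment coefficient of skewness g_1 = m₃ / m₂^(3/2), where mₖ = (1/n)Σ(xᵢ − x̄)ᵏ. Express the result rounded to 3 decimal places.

x̄ = (3 + 7 + 7 + 4 + 0 - 15 + 2 + 7) / 8 = 1.8750
deviations (xᵢ − x̄): 1.1250, 5.1250, 5.1250, 2.1250, -1.8750, -16.8750, 0.1250, 5.1250
Σ(xᵢ − x̄)² = 372.8750 ⇒ m₂ = 372.8750/8 = 46.60938
Σ(xᵢ − x̄)³ = -4397.1563 ⇒ m₃ = -4397.1563/8 = -549.64453
m₂^(3/2) = 46.60938^(1.5) = 318.20714
g_1 = m₃ / m₂^(3/2) = -549.64453 / 318.20714 ≈ -1.727

-1.727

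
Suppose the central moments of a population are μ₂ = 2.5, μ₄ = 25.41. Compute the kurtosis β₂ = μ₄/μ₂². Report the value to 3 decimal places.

μ₂² = 2.5² = 6.25000
μ₄/μ₂² = 25.41 / 6.25000 = 4.06560
β₂ ≈ 4.066

4.066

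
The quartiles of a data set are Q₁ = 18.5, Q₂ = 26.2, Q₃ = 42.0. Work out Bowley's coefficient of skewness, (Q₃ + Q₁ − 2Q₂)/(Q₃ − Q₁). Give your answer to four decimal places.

0.3447

numerator: Q₃ + Q₁ − 2Q₂ = 42.0 + 18.5 − 2×26.2 = 8.1000
denominator: Q₃ − Q₁ = 42.0 − 18.5 = 23.5000
Bowley skewness = 8.1000 / 23.5000 ≈ 0.3447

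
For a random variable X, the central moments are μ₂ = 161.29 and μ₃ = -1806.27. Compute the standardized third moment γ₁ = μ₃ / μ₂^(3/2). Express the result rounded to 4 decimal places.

σ = √μ₂ = √161.29 = 12.70000
σ³ = μ₂^(3/2) = 2048.38300
γ₁ = μ₃/σ³ = -1806.27 / 2048.38300 ≈ -0.8818

-0.8818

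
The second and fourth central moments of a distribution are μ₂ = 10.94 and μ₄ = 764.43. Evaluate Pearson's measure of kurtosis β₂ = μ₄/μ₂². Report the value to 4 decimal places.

μ₂² = 10.94² = 119.68360
μ₄/μ₂² = 764.43 / 119.68360 = 6.38709
β₂ ≈ 6.3871

6.3871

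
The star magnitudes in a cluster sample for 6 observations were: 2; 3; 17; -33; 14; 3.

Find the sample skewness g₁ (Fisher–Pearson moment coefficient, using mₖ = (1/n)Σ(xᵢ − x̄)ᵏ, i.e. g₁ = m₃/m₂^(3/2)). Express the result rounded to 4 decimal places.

x̄ = (2 + 3 + 17 - 33 + 14 + 3) / 6 = 1.0000
deviations (xᵢ − x̄): 1.0000, 2.0000, 16.0000, -34.0000, 13.0000, 2.0000
Σ(xᵢ − x̄)² = 1590.0000 ⇒ m₂ = 1590.0000/6 = 265.00000
Σ(xᵢ − x̄)³ = -32994.0000 ⇒ m₃ = -32994.0000/6 = -5499.00000
m₂^(3/2) = 265.00000^(1.5) = 4313.88746
g₁ = m₃ / m₂^(3/2) = -5499.00000 / 4313.88746 ≈ -1.2747

-1.2747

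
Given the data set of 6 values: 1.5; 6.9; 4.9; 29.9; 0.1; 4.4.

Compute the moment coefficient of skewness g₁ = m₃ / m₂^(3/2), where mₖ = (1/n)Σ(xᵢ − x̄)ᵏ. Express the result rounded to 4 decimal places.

x̄ = (1.5 + 6.9 + 4.9 + 29.9 + 0.1 + 4.4) / 6 = 7.9500
deviations (xᵢ − x̄): -6.4500, -1.0500, -3.0500, 21.9500, -7.8500, -3.5500
Σ(xᵢ − x̄)² = 608.0350 ⇒ m₂ = 608.0350/6 = 101.33917
Σ(xᵢ − x̄)³ = 9749.2230 ⇒ m₃ = 9749.2230/6 = 1624.87050
m₂^(3/2) = 101.33917^(1.5) = 1020.15460
g₁ = m₃ / m₂^(3/2) = 1624.87050 / 1020.15460 ≈ 1.5928

1.5928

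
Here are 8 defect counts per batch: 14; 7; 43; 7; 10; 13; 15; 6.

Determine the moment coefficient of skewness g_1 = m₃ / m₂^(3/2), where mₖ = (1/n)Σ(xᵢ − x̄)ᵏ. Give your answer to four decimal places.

x̄ = (14 + 7 + 43 + 7 + 10 + 13 + 15 + 6) / 8 = 14.3750
deviations (xᵢ − x̄): -0.3750, -7.3750, 28.6250, -7.3750, -4.3750, -1.3750, 0.6250, -8.3750
Σ(xᵢ − x̄)² = 1019.8750 ⇒ m₂ = 1019.8750/8 = 127.48438
Σ(xᵢ − x̄)³ = 21979.2188 ⇒ m₃ = 21979.2188/8 = 2747.40234
m₂^(3/2) = 127.48438^(1.5) = 1439.41306
g_1 = m₃ / m₂^(3/2) = 2747.40234 / 1439.41306 ≈ 1.9087

1.9087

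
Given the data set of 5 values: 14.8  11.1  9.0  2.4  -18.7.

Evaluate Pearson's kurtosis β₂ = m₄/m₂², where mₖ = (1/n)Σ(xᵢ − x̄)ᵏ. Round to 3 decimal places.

x̄ = 3.7200
Σ(xᵢ − x̄)² = 709.5080 ⇒ m₂ = 141.90160
Σ(xᵢ − x̄)⁴ = 271481.6574 ⇒ m₄ = 54296.33149
m₂² = 20136.06408
β₂ = m₄/m₂² = 54296.33149 / 20136.06408 ≈ 2.696

2.696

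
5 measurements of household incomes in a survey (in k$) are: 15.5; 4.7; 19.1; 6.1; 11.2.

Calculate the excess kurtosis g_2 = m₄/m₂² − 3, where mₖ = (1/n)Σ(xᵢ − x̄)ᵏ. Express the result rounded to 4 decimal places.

-1.5081

x̄ = 11.3200
Σ(xᵢ − x̄)² = 149.0880 ⇒ m₂ = 29.81760
Σ(xᵢ − x̄)⁴ = 6632.0255 ⇒ m₄ = 1326.40510
m₂² = 889.08927
g_2 = m₄/m₂² − 3 = 1.49187 − 3 ≈ -1.5081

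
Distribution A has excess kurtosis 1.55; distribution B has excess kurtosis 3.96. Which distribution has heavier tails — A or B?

B

Higher excess kurtosis ⇒ heavier tails relative to the normal distribution.
1.55 vs 3.96: the larger is 3.96, so B has heavier tails.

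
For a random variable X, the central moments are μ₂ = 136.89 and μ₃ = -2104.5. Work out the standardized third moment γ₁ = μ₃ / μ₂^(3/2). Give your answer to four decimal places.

σ = √μ₂ = √136.89 = 11.70000
σ³ = μ₂^(3/2) = 1601.61300
γ₁ = μ₃/σ³ = -2104.5 / 1601.61300 ≈ -1.3140

-1.3140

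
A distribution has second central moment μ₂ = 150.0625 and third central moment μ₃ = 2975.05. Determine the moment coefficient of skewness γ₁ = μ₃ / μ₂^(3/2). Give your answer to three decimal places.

σ = √μ₂ = √150.0625 = 12.25000
σ³ = μ₂^(3/2) = 1838.26563
γ₁ = μ₃/σ³ = 2975.05 / 1838.26563 ≈ 1.618

1.618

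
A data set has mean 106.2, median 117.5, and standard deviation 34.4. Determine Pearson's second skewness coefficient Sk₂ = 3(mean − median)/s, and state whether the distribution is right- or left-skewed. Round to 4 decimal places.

-0.9855, left-skewed

Sk₂ = 3(106.2 − 117.5) / 34.4 = 3 × -11.3000 / 34.4
    = -33.9000 / 34.4 ≈ -0.9855
Sk₂ < 0 ⇒ mean < median ⇒ left-skewed (negative skew).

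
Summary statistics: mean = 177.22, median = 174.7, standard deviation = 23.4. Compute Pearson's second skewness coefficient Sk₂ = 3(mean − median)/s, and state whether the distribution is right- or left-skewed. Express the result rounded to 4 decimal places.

Sk₂ = 3(177.22 − 174.7) / 23.4 = 3 × 2.5200 / 23.4
    = 7.5600 / 23.4 ≈ 0.3231
Sk₂ > 0 ⇒ mean > median ⇒ right-skewed (positive skew).

0.3231, right-skewed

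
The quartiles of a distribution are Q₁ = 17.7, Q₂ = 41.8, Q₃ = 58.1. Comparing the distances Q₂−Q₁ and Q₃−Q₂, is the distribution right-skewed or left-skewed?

left-skewed

Q₂ − Q₁ = 24.1;  Q₃ − Q₂ = 16.3
Q₂ − Q₁ > Q₃ − Q₂ ⇒ the lower half is more spread out ⇒ left-skewed.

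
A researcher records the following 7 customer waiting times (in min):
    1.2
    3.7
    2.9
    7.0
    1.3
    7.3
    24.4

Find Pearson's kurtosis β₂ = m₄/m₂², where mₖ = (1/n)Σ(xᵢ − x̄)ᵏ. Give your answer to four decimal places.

x̄ = 6.8286
Σ(xᵢ − x̄)² = 396.4743 ⇒ m₂ = 56.63918
Σ(xᵢ − x̄)⁴ = 97601.6653 ⇒ m₄ = 13943.09504
m₂² = 3207.99713
β₂ = m₄/m₂² = 13943.09504 / 3207.99713 ≈ 4.3464

4.3464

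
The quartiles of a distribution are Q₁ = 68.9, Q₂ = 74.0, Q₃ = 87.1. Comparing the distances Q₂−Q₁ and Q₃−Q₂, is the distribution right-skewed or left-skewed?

Q₂ − Q₁ = 5.1;  Q₃ − Q₂ = 13.1
Q₃ − Q₂ > Q₂ − Q₁ ⇒ the upper half is more spread out ⇒ right-skewed.

right-skewed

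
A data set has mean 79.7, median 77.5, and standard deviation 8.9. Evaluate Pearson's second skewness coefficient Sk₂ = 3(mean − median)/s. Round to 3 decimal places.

0.742

Sk₂ = 3(79.7 − 77.5) / 8.9 = 3 × 2.2000 / 8.9
    = 6.6000 / 8.9 ≈ 0.742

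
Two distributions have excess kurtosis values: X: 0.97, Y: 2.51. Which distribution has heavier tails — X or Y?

Higher excess kurtosis ⇒ heavier tails relative to the normal distribution.
0.97 vs 2.51: the larger is 2.51, so Y has heavier tails.

Y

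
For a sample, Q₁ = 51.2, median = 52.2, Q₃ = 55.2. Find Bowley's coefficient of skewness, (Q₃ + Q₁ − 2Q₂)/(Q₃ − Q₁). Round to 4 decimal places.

numerator: Q₃ + Q₁ − 2Q₂ = 55.2 + 51.2 − 2×52.2 = 2.0000
denominator: Q₃ − Q₁ = 55.2 − 51.2 = 4.0000
Bowley skewness = 2.0000 / 4.0000 ≈ 0.5000

0.5000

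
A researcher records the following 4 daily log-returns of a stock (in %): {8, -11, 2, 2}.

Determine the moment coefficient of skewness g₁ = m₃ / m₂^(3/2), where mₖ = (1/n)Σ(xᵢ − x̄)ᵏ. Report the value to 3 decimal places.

-0.708

x̄ = (8 - 11 + 2 + 2) / 4 = 0.2500
deviations (xᵢ − x̄): 7.7500, -11.2500, 1.7500, 1.7500
Σ(xᵢ − x̄)² = 192.7500 ⇒ m₂ = 192.7500/4 = 48.18750
Σ(xᵢ − x̄)³ = -947.6250 ⇒ m₃ = -947.6250/4 = -236.90625
m₂^(3/2) = 48.18750^(1.5) = 334.50421
g₁ = m₃ / m₂^(3/2) = -236.90625 / 334.50421 ≈ -0.708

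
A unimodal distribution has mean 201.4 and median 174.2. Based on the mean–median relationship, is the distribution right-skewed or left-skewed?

right-skewed

mean − median = 201.4 − 174.2 = 27.2
mean > median ⇒ the longer tail is on the right ⇒ right-skewed (positively skewed).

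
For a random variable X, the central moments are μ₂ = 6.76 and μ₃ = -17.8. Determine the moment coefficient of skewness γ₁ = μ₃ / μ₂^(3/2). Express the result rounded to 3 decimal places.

-1.013

σ = √μ₂ = √6.76 = 2.60000
σ³ = μ₂^(3/2) = 17.57600
γ₁ = μ₃/σ³ = -17.8 / 17.57600 ≈ -1.013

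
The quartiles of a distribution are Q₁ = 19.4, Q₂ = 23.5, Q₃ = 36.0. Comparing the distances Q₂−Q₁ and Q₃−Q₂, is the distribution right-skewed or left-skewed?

right-skewed

Q₂ − Q₁ = 4.1;  Q₃ − Q₂ = 12.5
Q₃ − Q₂ > Q₂ − Q₁ ⇒ the upper half is more spread out ⇒ right-skewed.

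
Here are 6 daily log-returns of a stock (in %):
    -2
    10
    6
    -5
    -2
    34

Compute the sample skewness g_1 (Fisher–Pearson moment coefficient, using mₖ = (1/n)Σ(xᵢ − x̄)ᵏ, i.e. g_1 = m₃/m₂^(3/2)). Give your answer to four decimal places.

x̄ = (-2 + 10 + 6 - 5 - 2 + 34) / 6 = 6.8333
deviations (xᵢ − x̄): -8.8333, 3.1667, -0.8333, -11.8333, -8.8333, 27.1667
Σ(xᵢ − x̄)² = 1044.8333 ⇒ m₂ = 1044.8333/6 = 174.13889
Σ(xᵢ − x̄)³ = 17045.4444 ⇒ m₃ = 17045.4444/6 = 2840.90741
m₂^(3/2) = 174.13889^(1.5) = 2297.96629
g_1 = m₃ / m₂^(3/2) = 2840.90741 / 2297.96629 ≈ 1.2363

1.2363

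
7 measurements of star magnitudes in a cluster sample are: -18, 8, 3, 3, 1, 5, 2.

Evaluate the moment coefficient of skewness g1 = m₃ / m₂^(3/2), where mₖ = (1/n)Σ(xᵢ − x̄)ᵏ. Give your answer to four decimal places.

x̄ = (-18 + 8 + 3 + 3 + 1 + 5 + 2) / 7 = 0.5714
deviations (xᵢ − x̄): -18.5714, 7.4286, 2.4286, 2.4286, 0.4286, 4.4286, 1.4286
Σ(xᵢ − x̄)² = 433.7143 ⇒ m₂ = 433.7143/7 = 61.95918
Σ(xᵢ − x̄)³ = -5876.8163 ⇒ m₃ = -5876.8163/7 = -839.54519
m₂^(3/2) = 61.95918^(1.5) = 487.70649
g1 = m₃ / m₂^(3/2) = -839.54519 / 487.70649 ≈ -1.7214

-1.7214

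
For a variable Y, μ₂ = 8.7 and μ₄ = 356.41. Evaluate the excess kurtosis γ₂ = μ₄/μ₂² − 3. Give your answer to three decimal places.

μ₂² = 8.7² = 75.69000
μ₄/μ₂² = 356.41 / 75.69000 = 4.70881
γ₂ = 4.70881 − 3 ≈ 1.709

1.709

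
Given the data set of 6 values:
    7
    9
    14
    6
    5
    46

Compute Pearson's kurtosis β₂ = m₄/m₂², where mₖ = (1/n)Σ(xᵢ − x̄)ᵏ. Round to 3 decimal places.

3.901

x̄ = 14.5000
Σ(xᵢ − x̄)² = 1241.5000 ⇒ m₂ = 206.91667
Σ(xᵢ − x̄)⁴ = 1002004.3750 ⇒ m₄ = 167000.72917
m₂² = 42814.50694
β₂ = m₄/m₂² = 167000.72917 / 42814.50694 ≈ 3.901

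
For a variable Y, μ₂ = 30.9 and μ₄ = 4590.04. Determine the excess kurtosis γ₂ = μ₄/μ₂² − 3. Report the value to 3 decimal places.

1.807

μ₂² = 30.9² = 954.81000
μ₄/μ₂² = 4590.04 / 954.81000 = 4.80728
γ₂ = 4.80728 − 3 ≈ 1.807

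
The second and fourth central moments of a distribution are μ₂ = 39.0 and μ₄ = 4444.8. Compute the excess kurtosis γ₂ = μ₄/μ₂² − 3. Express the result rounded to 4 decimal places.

-0.0777

μ₂² = 39.0² = 1521.00000
μ₄/μ₂² = 4444.8 / 1521.00000 = 2.92229
γ₂ = 2.92229 − 3 ≈ -0.0777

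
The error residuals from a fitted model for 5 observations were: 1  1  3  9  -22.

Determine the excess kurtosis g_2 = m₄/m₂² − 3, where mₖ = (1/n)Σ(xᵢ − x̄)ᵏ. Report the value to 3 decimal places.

x̄ = -1.6000
Σ(xᵢ − x̄)² = 563.2000 ⇒ m₂ = 112.64000
Σ(xᵢ − x̄)⁴ = 186353.0560 ⇒ m₄ = 37270.61120
m₂² = 12687.76960
g_2 = m₄/m₂² − 3 = 2.93752 − 3 ≈ -0.062

-0.062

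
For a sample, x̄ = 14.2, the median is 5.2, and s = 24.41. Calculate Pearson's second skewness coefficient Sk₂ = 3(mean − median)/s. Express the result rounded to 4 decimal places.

Sk₂ = 3(14.2 − 5.2) / 24.41 = 3 × 9.0000 / 24.41
    = 27.0000 / 24.41 ≈ 1.1061

1.1061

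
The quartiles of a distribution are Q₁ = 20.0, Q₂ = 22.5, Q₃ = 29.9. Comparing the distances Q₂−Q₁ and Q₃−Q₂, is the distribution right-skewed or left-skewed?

right-skewed

Q₂ − Q₁ = 2.5;  Q₃ − Q₂ = 7.4
Q₃ − Q₂ > Q₂ − Q₁ ⇒ the upper half is more spread out ⇒ right-skewed.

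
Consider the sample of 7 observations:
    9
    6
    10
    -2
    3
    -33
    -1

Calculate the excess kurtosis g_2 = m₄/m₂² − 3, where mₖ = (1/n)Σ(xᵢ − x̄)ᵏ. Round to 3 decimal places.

x̄ = -1.1429
Σ(xᵢ − x̄)² = 1310.8571 ⇒ m₂ = 187.26531
Σ(xᵢ − x̄)⁴ = 1058874.9504 ⇒ m₄ = 151267.85006
m₂² = 35068.29488
g_2 = m₄/m₂² − 3 = 4.31352 − 3 ≈ 1.314

1.314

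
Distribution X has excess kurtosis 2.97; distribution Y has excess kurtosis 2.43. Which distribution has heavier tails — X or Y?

X

Higher excess kurtosis ⇒ heavier tails relative to the normal distribution.
2.97 vs 2.43: the larger is 2.97, so X has heavier tails.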